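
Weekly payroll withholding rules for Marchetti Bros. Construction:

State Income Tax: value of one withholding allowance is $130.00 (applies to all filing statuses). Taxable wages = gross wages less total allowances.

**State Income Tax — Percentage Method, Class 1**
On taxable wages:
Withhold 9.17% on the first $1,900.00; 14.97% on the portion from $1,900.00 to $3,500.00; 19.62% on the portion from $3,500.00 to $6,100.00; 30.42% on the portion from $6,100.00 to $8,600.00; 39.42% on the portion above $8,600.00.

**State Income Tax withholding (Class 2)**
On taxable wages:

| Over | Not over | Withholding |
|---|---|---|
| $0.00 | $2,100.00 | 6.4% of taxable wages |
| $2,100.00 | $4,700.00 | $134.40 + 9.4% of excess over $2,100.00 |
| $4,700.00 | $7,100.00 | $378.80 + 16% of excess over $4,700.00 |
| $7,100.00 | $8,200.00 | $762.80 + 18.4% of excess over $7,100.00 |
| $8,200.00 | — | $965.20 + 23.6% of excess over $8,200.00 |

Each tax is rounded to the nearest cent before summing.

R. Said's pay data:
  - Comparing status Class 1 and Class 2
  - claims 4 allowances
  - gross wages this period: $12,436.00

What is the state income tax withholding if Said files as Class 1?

State Income Tax (Class 1): taxable = $12,436.00 − 4×$130.00 = $11,916.00
  $1,684.37 + 39.42% × ($11,916.00 − $8,600.00) = $1,684.37 + 39.42% × $3,316.00 = $2,991.54

$2,991.54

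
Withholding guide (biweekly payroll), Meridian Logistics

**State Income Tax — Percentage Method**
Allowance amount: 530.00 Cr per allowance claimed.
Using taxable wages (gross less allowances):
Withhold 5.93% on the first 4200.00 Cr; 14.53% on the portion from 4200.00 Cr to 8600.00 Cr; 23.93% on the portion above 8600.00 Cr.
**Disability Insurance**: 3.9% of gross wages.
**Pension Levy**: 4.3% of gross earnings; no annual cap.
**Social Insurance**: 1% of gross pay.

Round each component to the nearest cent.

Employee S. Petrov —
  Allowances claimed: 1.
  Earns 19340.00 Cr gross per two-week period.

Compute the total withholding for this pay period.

5110.91 Cr

State Income Tax: taxable = 19340.00 Cr − 1×530.00 Cr = 18810.00 Cr
  888.38 Cr + 23.93% × (18810.00 Cr − 8600.00 Cr) = 888.38 Cr + 23.93% × 10210.00 Cr = 3331.63 Cr
Disability Insurance: 3.9% × 19340.00 Cr = 754.26 Cr
Pension Levy: 4.3% × 19340.00 Cr = 831.62 Cr
Social Insurance: 1% × 19340.00 Cr = 193.40 Cr
Total: 3331.63 Cr + 754.26 Cr + 831.62 Cr + 193.40 Cr = 5110.91 Cr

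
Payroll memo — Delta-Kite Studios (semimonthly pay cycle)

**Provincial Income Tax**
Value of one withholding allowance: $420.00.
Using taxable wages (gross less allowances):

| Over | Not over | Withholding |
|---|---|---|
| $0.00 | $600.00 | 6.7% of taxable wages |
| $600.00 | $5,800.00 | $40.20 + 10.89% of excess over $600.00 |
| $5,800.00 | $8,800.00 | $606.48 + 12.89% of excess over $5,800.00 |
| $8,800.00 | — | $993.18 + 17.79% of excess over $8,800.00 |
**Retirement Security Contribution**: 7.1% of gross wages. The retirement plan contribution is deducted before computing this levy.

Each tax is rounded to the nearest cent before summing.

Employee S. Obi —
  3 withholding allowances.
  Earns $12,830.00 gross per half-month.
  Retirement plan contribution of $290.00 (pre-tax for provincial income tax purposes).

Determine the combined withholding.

Provincial Income Tax: taxable = $12,830.00 − $290.00 − 3×$420.00 = $11,280.00
  $993.18 + 17.79% × ($11,280.00 − $8,800.00) = $993.18 + 17.79% × $2,480.00 = $1,434.37
Retirement Security Contribution: 7.1% × $12,540.00 = $890.34
Total: $1,434.37 + $890.34 = $2,324.71

$2,324.71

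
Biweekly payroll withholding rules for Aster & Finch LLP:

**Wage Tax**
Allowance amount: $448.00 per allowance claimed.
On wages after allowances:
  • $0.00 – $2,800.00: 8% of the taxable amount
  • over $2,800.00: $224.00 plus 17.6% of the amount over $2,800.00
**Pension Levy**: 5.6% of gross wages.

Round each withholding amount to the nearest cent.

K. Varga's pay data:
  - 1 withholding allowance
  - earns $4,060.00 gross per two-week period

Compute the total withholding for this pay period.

$594.27

Wage Tax: taxable = $4,060.00 − 1×$448.00 = $3,612.00
  $224.00 + 17.6% × ($3,612.00 − $2,800.00) = $224.00 + 17.6% × $812.00 = $366.91
Pension Levy: 5.6% × $4,060.00 = $227.36
Total: $366.91 + $227.36 = $594.27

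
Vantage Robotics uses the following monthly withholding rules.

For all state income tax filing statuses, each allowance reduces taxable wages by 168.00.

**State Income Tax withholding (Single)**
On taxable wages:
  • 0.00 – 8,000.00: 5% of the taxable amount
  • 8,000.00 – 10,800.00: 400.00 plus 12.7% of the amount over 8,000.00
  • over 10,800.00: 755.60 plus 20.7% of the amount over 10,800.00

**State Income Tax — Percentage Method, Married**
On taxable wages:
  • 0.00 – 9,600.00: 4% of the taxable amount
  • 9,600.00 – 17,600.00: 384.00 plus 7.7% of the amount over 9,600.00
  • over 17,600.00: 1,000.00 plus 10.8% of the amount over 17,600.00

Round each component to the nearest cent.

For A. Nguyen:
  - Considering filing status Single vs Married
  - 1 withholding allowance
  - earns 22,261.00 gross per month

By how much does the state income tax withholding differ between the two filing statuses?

1,608.01

State Income Tax (Single): taxable = 22,261.00 − 1×168.00 = 22,093.00
  755.60 + 20.7% × (22,093.00 − 10,800.00) = 755.60 + 20.7% × 11,293.00 = 3,093.25
State Income Tax (Married): taxable = 22,261.00 − 1×168.00 = 22,093.00
  1,000.00 + 10.8% × (22,093.00 − 17,600.00) = 1,000.00 + 10.8% × 4,493.00 = 1,485.24
Difference: |3,093.25 − 1,485.24| = 1,608.01 (higher under Single)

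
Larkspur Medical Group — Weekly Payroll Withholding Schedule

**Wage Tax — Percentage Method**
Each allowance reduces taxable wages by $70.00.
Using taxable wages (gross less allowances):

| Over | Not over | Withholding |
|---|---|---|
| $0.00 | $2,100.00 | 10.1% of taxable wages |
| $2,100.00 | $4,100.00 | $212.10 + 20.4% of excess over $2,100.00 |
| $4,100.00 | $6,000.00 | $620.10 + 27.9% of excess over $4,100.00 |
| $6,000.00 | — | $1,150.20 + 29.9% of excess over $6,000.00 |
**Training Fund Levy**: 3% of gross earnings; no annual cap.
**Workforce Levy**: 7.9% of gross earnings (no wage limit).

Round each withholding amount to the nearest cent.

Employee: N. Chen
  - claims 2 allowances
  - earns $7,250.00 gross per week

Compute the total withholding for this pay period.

$2,272.34

Wage Tax: taxable = $7,250.00 − 2×$70.00 = $7,110.00
  $1,150.20 + 29.9% × ($7,110.00 − $6,000.00) = $1,150.20 + 29.9% × $1,110.00 = $1,482.09
Training Fund Levy: 3% × $7,250.00 = $217.50
Workforce Levy: 7.9% × $7,250.00 = $572.75
Total: $1,482.09 + $217.50 + $572.75 = $2,272.34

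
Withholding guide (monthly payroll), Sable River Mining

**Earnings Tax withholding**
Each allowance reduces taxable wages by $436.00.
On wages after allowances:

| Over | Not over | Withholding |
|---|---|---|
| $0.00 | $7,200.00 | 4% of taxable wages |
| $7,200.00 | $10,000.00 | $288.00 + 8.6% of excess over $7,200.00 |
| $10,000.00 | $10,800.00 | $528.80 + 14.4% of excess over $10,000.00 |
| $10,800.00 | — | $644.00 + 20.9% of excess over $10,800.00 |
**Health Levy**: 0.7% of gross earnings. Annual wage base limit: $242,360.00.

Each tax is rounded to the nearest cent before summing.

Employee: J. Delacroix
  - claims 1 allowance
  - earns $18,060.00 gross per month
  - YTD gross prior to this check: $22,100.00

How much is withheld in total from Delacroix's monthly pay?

$2,196.64

Earnings Tax: taxable = $18,060.00 − 1×$436.00 = $17,624.00
  $644.00 + 20.9% × ($17,624.00 − $10,800.00) = $644.00 + 20.9% × $6,824.00 = $2,070.22
Health Levy: 0.7% × $18,060.00 = $126.42
Total: $2,070.22 + $126.42 = $2,196.64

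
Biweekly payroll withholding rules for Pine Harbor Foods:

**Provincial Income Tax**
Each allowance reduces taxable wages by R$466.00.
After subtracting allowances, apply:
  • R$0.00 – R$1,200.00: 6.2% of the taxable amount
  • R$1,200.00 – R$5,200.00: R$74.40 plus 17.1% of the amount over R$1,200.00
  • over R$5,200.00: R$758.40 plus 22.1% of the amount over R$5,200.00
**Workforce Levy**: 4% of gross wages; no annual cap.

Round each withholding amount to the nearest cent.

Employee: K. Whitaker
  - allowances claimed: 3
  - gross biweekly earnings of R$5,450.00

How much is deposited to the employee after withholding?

R$4,669.91

Provincial Income Tax: taxable = R$5,450.00 − 3×R$466.00 = R$4,052.00
  R$74.40 + 17.1% × (R$4,052.00 − R$1,200.00) = R$74.40 + 17.1% × R$2,852.00 = R$562.09
Workforce Levy: 4% × R$5,450.00 = R$218.00
Total withheld: R$562.09 + R$218.00 = R$780.09
Net pay: R$5,450.00 − R$780.09 = R$4,669.91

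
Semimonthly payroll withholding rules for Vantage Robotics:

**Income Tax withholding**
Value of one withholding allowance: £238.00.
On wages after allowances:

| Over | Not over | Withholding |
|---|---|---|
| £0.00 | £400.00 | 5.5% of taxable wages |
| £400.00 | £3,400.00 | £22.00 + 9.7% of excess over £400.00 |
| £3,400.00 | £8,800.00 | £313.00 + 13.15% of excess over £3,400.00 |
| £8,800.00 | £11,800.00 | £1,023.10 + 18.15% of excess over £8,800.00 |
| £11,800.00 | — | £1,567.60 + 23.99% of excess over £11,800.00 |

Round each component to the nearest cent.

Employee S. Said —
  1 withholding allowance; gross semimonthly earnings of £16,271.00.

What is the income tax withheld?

£2,583.10

Income Tax: taxable = £16,271.00 − 1×£238.00 = £16,033.00
  £1,567.60 + 23.99% × (£16,033.00 − £11,800.00) = £1,567.60 + 23.99% × £4,233.00 = £2,583.10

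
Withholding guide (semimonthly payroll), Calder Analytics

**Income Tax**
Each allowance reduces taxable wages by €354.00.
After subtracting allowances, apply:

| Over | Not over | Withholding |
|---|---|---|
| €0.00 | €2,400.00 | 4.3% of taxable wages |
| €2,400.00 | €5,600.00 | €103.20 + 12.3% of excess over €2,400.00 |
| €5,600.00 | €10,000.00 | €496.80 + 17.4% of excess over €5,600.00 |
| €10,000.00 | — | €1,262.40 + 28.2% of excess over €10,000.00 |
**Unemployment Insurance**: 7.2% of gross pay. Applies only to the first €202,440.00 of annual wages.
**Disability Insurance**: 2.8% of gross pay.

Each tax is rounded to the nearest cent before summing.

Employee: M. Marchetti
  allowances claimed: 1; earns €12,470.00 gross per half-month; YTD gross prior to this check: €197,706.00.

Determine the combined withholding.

Income Tax: taxable = €12,470.00 − 1×€354.00 = €12,116.00
  €1,262.40 + 28.2% × (€12,116.00 − €10,000.00) = €1,262.40 + 28.2% × €2,116.00 = €1,859.11
Unemployment Insurance: cap €202,440.00 − YTD €197,706.00 = €4,734.00 subject; 7.2% × €4,734.00 = €340.85
Disability Insurance: 2.8% × €12,470.00 = €349.16
Total: €1,859.11 + €340.85 + €349.16 = €2,549.12

€2,549.12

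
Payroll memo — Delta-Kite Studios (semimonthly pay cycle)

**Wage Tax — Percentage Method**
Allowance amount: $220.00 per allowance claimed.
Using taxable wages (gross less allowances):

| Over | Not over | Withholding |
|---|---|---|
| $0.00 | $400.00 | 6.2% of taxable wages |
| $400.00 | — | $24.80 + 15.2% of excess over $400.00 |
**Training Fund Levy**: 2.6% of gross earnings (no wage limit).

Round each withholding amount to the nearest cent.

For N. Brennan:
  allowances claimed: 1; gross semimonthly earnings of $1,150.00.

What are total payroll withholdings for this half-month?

Wage Tax: taxable = $1,150.00 − 1×$220.00 = $930.00
  $24.80 + 15.2% × ($930.00 − $400.00) = $24.80 + 15.2% × $530.00 = $105.36
Training Fund Levy: 2.6% × $1,150.00 = $29.90
Total: $105.36 + $29.90 = $135.26

$135.26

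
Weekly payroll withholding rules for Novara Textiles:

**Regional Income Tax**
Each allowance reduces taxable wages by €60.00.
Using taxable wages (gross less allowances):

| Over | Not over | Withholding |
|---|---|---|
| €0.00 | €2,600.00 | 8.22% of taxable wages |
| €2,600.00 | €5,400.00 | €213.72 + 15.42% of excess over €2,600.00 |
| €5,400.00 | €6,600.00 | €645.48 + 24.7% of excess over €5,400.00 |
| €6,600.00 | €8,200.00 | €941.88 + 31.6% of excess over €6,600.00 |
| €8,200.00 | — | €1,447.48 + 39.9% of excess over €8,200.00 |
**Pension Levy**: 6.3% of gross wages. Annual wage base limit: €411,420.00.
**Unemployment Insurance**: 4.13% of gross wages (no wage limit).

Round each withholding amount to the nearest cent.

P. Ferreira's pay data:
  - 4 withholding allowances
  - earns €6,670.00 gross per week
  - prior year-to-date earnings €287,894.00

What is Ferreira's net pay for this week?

€5,074.43

Regional Income Tax: taxable = €6,670.00 − 4×€60.00 = €6,430.00
  €645.48 + 24.7% × (€6,430.00 − €5,400.00) = €645.48 + 24.7% × €1,030.00 = €899.89
Pension Levy: 6.3% × €6,670.00 = €420.21
Unemployment Insurance: 4.13% × €6,670.00 = €275.47
Total withheld: €899.89 + €420.21 + €275.47 = €1,595.57
Net pay: €6,670.00 − €1,595.57 = €5,074.43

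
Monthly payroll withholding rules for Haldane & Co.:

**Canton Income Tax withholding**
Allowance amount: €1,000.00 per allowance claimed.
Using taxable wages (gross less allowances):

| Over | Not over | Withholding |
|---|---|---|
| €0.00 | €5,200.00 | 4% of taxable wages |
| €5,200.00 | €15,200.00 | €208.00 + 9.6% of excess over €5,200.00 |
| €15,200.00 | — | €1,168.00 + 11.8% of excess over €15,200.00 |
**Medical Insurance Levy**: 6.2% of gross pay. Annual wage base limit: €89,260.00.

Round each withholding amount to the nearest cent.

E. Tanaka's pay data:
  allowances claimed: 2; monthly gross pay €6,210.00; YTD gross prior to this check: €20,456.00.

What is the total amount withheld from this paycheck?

Canton Income Tax: taxable = €6,210.00 − 2×€1,000.00 = €4,210.00
  4% × €4,210.00 = €168.40
Medical Insurance Levy: 6.2% × €6,210.00 = €385.02
Total: €168.40 + €385.02 = €553.42

€553.42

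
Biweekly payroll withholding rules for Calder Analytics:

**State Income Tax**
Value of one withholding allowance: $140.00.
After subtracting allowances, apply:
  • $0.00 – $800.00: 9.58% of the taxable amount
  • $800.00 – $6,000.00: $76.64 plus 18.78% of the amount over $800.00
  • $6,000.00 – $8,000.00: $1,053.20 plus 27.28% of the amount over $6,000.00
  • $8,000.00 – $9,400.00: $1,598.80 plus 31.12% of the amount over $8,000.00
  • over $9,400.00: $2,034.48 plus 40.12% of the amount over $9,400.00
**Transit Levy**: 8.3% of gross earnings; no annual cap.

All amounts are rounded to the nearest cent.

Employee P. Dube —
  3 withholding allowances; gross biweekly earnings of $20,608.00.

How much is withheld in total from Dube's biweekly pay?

$8,073.09

State Income Tax: taxable = $20,608.00 − 3×$140.00 = $20,188.00
  $2,034.48 + 40.12% × ($20,188.00 − $9,400.00) = $2,034.48 + 40.12% × $10,788.00 = $6,362.63
Transit Levy: 8.3% × $20,608.00 = $1,710.46
Total: $6,362.63 + $1,710.46 = $8,073.09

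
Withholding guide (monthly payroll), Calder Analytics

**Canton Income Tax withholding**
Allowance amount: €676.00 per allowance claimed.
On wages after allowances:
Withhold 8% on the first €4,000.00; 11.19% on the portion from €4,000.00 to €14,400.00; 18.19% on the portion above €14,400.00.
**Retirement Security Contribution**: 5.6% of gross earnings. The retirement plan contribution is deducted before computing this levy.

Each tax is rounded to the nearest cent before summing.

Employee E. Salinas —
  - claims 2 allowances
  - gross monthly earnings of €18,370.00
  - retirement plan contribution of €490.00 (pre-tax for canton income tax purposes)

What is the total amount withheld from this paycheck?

Canton Income Tax: taxable = €18,370.00 − €490.00 − 2×€676.00 = €16,528.00
  €1,483.76 + 18.19% × (€16,528.00 − €14,400.00) = €1,483.76 + 18.19% × €2,128.00 = €1,870.84
Retirement Security Contribution: 5.6% × €17,880.00 = €1,001.28
Total: €1,870.84 + €1,001.28 = €2,872.12

€2,872.12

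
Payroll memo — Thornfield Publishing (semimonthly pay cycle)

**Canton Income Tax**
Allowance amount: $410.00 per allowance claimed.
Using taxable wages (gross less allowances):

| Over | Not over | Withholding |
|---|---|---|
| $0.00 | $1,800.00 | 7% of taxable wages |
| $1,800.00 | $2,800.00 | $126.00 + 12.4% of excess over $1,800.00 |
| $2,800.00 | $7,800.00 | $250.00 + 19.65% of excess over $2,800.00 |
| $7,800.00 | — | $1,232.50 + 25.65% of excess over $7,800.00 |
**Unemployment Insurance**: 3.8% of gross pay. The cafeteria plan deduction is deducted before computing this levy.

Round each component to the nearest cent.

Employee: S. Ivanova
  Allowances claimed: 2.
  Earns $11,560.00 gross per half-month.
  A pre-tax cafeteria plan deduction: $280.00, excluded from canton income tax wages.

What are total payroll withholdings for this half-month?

$2,343.43

Canton Income Tax: taxable = $11,560.00 − $280.00 − 2×$410.00 = $10,460.00
  $1,232.50 + 25.65% × ($10,460.00 − $7,800.00) = $1,232.50 + 25.65% × $2,660.00 = $1,914.79
Unemployment Insurance: 3.8% × $11,280.00 = $428.64
Total: $1,914.79 + $428.64 = $2,343.43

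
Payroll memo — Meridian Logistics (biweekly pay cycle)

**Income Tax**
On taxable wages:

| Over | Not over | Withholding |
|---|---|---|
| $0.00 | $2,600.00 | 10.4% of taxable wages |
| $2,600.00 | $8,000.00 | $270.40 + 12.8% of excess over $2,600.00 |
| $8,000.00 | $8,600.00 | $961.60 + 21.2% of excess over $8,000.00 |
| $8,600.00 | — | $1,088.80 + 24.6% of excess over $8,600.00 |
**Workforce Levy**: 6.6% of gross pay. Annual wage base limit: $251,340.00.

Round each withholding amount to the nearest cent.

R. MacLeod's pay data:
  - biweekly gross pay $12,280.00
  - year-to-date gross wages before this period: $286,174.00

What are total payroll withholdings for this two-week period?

Income Tax: taxable = $12,280.00
  $1,088.80 + 24.6% × ($12,280.00 − $8,600.00) = $1,088.80 + 24.6% × $3,680.00 = $1,994.08
Workforce Levy: YTD $286,174.00 ≥ cap $251,340.00 → $0.00
Total: $1,994.08 + $0.00 = $1,994.08

$1,994.08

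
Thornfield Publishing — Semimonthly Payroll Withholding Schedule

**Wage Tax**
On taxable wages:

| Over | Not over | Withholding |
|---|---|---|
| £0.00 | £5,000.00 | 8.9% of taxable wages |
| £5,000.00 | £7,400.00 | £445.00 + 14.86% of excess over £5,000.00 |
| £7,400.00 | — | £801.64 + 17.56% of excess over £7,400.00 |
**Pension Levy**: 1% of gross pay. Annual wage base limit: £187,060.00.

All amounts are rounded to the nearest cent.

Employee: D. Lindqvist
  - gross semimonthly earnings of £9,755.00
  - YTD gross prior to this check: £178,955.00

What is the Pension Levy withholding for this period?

£81.05

Pension Levy: cap £187,060.00 − YTD £178,955.00 = £8,105.00 subject; 1% × £8,105.00 = £81.05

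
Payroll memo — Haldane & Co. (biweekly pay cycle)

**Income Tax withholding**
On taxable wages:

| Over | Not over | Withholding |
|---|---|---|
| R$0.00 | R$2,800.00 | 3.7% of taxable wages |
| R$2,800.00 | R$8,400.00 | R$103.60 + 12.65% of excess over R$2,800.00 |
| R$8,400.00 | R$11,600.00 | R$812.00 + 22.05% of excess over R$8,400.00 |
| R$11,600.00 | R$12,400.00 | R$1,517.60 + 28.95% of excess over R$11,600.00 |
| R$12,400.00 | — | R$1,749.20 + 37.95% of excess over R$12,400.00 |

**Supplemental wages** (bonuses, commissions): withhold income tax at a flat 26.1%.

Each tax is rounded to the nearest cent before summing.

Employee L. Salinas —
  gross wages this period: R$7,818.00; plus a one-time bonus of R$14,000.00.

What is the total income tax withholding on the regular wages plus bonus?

Income Tax: taxable = R$7,818.00
  R$103.60 + 12.65% × (R$7,818.00 − R$2,800.00) = R$103.60 + 12.65% × R$5,018.00 = R$738.38
Supplemental (26.1% flat on bonus): 26.1% × R$14,000.00 = R$3,654.00
Total income tax: R$738.38 + R$3,654.00 = R$4,392.38

R$4,392.38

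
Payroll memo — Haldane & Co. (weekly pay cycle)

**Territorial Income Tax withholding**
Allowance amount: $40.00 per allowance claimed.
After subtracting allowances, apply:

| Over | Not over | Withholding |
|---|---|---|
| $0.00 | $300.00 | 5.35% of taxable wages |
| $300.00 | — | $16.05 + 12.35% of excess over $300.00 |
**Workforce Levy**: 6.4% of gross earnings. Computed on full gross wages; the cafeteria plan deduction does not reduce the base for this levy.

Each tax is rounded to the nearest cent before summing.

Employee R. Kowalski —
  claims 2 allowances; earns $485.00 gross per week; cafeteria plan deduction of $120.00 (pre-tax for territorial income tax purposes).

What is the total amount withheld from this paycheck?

Territorial Income Tax: taxable = $485.00 − $120.00 − 2×$40.00 = $285.00
  5.35% × $285.00 = $15.25
Workforce Levy: 6.4% × $485.00 = $31.04
Total: $15.25 + $31.04 = $46.29

$46.29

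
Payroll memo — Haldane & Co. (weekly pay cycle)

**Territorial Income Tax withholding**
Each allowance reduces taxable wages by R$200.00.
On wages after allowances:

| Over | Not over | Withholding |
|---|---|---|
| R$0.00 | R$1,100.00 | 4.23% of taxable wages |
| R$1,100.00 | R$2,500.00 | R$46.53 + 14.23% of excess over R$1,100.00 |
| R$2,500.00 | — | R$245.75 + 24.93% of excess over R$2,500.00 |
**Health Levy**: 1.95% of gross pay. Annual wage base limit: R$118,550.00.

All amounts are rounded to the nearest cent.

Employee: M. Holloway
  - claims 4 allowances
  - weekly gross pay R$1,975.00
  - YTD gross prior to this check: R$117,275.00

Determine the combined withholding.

R$82.06

Territorial Income Tax: taxable = R$1,975.00 − 4×R$200.00 = R$1,175.00
  R$46.53 + 14.23% × (R$1,175.00 − R$1,100.00) = R$46.53 + 14.23% × R$75.00 = R$57.20
Health Levy: cap R$118,550.00 − YTD R$117,275.00 = R$1,275.00 subject; 1.95% × R$1,275.00 = R$24.86
Total: R$57.20 + R$24.86 = R$82.06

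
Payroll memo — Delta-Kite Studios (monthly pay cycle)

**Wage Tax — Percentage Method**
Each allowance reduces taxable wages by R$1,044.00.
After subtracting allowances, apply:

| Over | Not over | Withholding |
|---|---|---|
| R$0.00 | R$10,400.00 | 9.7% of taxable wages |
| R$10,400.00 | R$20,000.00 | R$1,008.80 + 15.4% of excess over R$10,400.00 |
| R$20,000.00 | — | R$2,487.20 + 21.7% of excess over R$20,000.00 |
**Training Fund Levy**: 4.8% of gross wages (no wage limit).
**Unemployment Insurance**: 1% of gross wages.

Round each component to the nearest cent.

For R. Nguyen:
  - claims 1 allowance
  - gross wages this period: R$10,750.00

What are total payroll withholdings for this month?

Wage Tax: taxable = R$10,750.00 − 1×R$1,044.00 = R$9,706.00
  9.7% × R$9,706.00 = R$941.48
Training Fund Levy: 4.8% × R$10,750.00 = R$516.00
Unemployment Insurance: 1% × R$10,750.00 = R$107.50
Total: R$941.48 + R$516.00 + R$107.50 = R$1,564.98

R$1,564.98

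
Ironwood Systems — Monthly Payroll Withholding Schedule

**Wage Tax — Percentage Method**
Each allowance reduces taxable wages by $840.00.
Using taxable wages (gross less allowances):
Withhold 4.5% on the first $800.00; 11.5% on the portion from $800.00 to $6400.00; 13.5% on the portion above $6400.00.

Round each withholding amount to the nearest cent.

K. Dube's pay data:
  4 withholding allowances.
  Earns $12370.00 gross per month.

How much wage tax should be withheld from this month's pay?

$1032.35

Wage Tax: taxable = $12370.00 − 4×$840.00 = $9010.00
  $680.00 + 13.5% × ($9010.00 − $6400.00) = $680.00 + 13.5% × $2610.00 = $1032.35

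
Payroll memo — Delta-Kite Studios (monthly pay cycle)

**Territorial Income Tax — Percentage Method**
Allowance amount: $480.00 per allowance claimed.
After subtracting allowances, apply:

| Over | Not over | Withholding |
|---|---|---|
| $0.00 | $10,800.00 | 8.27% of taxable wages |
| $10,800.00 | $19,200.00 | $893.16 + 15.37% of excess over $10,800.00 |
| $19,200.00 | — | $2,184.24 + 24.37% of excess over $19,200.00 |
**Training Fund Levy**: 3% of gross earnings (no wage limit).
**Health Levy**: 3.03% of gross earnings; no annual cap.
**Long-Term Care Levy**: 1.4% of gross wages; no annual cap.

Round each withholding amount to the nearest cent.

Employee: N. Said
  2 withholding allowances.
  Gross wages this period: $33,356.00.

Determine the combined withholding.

Territorial Income Tax: taxable = $33,356.00 − 2×$480.00 = $32,396.00
  $2,184.24 + 24.37% × ($32,396.00 − $19,200.00) = $2,184.24 + 24.37% × $13,196.00 = $5,400.11
Training Fund Levy: 3% × $33,356.00 = $1,000.68
Health Levy: 3.03% × $33,356.00 = $1,010.69
Long-Term Care Levy: 1.4% × $33,356.00 = $466.98
Total: $5,400.11 + $1,000.68 + $1,010.69 + $466.98 = $7,878.46

$7,878.46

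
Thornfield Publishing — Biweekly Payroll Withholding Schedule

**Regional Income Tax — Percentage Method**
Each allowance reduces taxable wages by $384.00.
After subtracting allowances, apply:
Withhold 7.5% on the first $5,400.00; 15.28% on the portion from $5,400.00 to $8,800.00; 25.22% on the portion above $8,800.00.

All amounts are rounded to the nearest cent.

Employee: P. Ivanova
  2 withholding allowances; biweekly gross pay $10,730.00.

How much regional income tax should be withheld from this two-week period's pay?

$1,217.58

Regional Income Tax: taxable = $10,730.00 − 2×$384.00 = $9,962.00
  $924.52 + 25.22% × ($9,962.00 − $8,800.00) = $924.52 + 25.22% × $1,162.00 = $1,217.58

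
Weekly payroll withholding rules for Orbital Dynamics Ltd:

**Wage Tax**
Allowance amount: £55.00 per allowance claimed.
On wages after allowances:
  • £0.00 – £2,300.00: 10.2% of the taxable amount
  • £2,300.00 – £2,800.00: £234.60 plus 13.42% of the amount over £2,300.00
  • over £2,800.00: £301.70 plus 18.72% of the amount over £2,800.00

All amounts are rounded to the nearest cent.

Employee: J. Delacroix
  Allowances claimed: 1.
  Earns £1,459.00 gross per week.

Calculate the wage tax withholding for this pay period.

£143.21

Wage Tax: taxable = £1,459.00 − 1×£55.00 = £1,404.00
  10.2% × £1,404.00 = £143.21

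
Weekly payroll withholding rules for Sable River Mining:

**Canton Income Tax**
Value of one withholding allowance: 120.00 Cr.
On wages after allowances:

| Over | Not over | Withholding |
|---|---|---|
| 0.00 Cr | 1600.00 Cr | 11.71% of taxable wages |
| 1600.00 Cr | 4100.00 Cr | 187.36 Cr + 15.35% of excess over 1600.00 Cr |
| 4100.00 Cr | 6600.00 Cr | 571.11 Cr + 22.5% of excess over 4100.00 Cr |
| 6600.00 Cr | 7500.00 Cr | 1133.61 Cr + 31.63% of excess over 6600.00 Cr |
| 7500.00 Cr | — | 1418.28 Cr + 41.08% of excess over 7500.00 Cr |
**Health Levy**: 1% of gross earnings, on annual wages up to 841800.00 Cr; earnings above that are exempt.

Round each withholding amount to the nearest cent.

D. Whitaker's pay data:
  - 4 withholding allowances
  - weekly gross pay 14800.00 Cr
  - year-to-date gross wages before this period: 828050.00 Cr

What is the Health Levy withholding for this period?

Health Levy: cap 841800.00 Cr − YTD 828050.00 Cr = 13750.00 Cr subject; 1% × 13750.00 Cr = 137.50 Cr

137.50 Cr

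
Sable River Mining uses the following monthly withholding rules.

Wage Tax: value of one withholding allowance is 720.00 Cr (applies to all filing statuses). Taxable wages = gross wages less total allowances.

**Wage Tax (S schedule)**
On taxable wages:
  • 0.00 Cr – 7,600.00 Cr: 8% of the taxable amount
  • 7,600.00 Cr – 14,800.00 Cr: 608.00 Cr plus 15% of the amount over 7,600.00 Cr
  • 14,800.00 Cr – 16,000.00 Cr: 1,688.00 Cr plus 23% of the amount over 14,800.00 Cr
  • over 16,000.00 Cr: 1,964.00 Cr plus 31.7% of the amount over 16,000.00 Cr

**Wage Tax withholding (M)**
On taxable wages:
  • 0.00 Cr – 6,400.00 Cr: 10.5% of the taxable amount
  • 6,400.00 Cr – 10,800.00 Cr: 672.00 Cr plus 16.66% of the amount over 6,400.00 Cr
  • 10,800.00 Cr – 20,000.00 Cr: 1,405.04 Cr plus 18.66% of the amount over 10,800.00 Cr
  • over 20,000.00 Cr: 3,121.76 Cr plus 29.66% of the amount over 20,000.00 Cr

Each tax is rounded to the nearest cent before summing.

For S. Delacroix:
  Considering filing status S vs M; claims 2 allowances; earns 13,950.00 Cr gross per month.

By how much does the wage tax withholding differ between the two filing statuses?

Wage Tax (S): taxable = 13,950.00 Cr − 2×720.00 Cr = 12,510.00 Cr
  608.00 Cr + 15% × (12,510.00 Cr − 7,600.00 Cr) = 608.00 Cr + 15% × 4,910.00 Cr = 1,344.50 Cr
Wage Tax (M): taxable = 13,950.00 Cr − 2×720.00 Cr = 12,510.00 Cr
  1,405.04 Cr + 18.66% × (12,510.00 Cr − 10,800.00 Cr) = 1,405.04 Cr + 18.66% × 1,710.00 Cr = 1,724.13 Cr
Difference: |1,344.50 Cr − 1,724.13 Cr| = 379.63 Cr (higher under M)

379.63 Cr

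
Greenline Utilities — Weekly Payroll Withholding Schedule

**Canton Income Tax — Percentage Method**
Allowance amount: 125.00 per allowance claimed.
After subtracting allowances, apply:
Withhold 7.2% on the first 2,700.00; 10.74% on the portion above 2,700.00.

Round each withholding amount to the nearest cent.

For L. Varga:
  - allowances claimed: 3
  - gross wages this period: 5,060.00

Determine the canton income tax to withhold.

407.59

Canton Income Tax: taxable = 5,060.00 − 3×125.00 = 4,685.00
  194.40 + 10.74% × (4,685.00 − 2,700.00) = 194.40 + 10.74% × 1,985.00 = 407.59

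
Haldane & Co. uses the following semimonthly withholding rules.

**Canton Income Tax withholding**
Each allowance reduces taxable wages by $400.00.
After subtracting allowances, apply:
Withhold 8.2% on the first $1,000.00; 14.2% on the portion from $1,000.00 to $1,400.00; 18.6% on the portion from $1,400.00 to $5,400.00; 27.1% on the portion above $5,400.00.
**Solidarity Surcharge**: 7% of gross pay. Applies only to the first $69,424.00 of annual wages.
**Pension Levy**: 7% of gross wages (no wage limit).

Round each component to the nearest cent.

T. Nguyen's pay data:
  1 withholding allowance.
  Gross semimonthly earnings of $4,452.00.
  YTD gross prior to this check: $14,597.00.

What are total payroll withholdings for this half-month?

Canton Income Tax: taxable = $4,452.00 − 1×$400.00 = $4,052.00
  $138.80 + 18.6% × ($4,052.00 − $1,400.00) = $138.80 + 18.6% × $2,652.00 = $632.07
Solidarity Surcharge: 7% × $4,452.00 = $311.64
Pension Levy: 7% × $4,452.00 = $311.64
Total: $632.07 + $311.64 + $311.64 = $1,255.35

$1,255.35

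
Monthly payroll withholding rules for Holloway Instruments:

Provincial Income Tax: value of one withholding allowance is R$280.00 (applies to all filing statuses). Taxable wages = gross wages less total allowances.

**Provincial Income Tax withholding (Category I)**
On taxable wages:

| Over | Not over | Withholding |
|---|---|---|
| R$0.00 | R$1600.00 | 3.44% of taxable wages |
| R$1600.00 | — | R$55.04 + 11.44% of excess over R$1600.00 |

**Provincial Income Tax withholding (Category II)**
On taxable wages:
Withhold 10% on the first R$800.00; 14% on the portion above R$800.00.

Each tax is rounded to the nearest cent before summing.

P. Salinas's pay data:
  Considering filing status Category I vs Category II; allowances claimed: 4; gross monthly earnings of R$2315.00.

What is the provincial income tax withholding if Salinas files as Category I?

Provincial Income Tax (Category I): taxable = R$2315.00 − 4×R$280.00 = R$1195.00
  3.44% × R$1195.00 = R$41.11

R$41.11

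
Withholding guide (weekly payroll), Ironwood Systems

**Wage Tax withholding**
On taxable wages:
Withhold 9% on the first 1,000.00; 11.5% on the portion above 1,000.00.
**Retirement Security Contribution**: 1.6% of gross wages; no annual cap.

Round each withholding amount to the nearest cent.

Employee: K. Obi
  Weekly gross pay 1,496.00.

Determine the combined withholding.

170.98

Wage Tax: taxable = 1,496.00
  90.00 + 11.5% × (1,496.00 − 1,000.00) = 90.00 + 11.5% × 496.00 = 147.04
Retirement Security Contribution: 1.6% × 1,496.00 = 23.94
Total: 147.04 + 23.94 = 170.98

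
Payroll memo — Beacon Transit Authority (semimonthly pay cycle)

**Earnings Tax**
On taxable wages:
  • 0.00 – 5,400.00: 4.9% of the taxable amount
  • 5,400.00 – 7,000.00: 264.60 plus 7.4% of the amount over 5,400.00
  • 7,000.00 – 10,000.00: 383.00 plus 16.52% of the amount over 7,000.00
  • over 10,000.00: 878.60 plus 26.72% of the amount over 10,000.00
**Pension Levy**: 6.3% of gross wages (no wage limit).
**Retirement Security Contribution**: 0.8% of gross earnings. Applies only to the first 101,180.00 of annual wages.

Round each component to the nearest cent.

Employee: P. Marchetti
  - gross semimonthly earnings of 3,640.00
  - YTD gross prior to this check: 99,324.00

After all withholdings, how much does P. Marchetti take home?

Earnings Tax: taxable = 3,640.00
  4.9% × 3,640.00 = 178.36
Pension Levy: 6.3% × 3,640.00 = 229.32
Retirement Security Contribution: cap 101,180.00 − YTD 99,324.00 = 1,856.00 subject; 0.8% × 1,856.00 = 14.85
Total withheld: 178.36 + 229.32 + 14.85 = 422.53
Net pay: 3,640.00 − 422.53 = 3,217.47

3,217.47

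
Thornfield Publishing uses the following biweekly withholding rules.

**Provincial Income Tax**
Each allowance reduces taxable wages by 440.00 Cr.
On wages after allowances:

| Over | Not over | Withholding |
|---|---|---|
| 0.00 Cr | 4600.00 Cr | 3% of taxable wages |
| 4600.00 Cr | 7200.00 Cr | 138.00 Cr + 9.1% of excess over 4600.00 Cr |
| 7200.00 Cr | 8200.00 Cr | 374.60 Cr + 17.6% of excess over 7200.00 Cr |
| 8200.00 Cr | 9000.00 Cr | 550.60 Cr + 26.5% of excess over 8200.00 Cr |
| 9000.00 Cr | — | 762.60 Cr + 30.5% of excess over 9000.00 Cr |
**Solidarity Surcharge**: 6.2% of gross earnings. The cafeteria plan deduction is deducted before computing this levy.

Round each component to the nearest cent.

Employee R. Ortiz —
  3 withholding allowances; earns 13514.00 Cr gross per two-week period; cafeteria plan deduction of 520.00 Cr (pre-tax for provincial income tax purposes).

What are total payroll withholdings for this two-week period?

2383.80 Cr

Provincial Income Tax: taxable = 13514.00 Cr − 520.00 Cr − 3×440.00 Cr = 11674.00 Cr
  762.60 Cr + 30.5% × (11674.00 Cr − 9000.00 Cr) = 762.60 Cr + 30.5% × 2674.00 Cr = 1578.17 Cr
Solidarity Surcharge: 6.2% × 12994.00 Cr = 805.63 Cr
Total: 1578.17 Cr + 805.63 Cr = 2383.80 Cr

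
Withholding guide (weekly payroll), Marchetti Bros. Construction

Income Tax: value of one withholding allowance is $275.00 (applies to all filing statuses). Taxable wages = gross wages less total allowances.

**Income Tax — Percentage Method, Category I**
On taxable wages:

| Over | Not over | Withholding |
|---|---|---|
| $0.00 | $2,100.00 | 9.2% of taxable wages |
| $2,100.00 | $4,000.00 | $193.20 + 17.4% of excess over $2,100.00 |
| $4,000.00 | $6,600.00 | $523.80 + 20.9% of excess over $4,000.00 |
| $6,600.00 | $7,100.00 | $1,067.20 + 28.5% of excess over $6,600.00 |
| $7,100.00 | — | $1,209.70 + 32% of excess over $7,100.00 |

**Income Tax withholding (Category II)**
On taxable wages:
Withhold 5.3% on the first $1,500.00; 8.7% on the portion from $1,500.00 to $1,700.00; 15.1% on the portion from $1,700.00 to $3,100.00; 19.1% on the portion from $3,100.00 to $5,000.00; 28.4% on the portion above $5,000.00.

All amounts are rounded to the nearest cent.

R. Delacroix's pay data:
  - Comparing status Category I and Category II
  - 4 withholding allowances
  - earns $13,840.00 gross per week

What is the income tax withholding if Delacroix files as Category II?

Income Tax (Category II): taxable = $13,840.00 − 4×$275.00 = $12,740.00
  $671.20 + 28.4% × ($12,740.00 − $5,000.00) = $671.20 + 28.4% × $7,740.00 = $2,869.36

$2,869.36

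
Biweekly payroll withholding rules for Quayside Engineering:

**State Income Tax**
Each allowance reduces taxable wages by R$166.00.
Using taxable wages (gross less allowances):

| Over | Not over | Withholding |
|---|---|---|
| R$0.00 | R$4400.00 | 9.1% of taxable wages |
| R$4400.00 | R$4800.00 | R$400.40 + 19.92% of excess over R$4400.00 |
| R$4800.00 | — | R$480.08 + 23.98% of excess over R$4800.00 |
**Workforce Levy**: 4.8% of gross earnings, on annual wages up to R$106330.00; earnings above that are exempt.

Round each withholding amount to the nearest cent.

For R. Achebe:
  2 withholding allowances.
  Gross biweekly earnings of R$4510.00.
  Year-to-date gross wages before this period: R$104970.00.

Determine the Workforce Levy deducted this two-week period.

Workforce Levy: cap R$106330.00 − YTD R$104970.00 = R$1360.00 subject; 4.8% × R$1360.00 = R$65.28

R$65.28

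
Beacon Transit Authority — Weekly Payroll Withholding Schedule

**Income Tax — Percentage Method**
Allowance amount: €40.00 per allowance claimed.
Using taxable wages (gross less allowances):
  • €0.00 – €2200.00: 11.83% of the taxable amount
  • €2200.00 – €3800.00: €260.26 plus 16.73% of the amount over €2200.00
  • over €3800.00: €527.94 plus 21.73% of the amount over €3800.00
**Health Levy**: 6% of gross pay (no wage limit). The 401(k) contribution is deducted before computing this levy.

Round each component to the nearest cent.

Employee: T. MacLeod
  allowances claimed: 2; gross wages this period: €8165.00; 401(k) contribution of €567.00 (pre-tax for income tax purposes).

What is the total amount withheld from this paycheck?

Income Tax: taxable = €8165.00 − €567.00 − 2×€40.00 = €7518.00
  €527.94 + 21.73% × (€7518.00 − €3800.00) = €527.94 + 21.73% × €3718.00 = €1335.86
Health Levy: 6% × €7598.00 = €455.88
Total: €1335.86 + €455.88 = €1791.74

€1791.74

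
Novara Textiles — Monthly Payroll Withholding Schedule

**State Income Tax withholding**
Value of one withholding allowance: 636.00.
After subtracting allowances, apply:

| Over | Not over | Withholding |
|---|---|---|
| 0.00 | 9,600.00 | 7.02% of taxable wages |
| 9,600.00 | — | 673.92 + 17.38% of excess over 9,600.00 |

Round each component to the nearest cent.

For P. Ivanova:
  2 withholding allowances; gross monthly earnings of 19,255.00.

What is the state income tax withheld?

2,130.89

State Income Tax: taxable = 19,255.00 − 2×636.00 = 17,983.00
  673.92 + 17.38% × (17,983.00 − 9,600.00) = 673.92 + 17.38% × 8,383.00 = 2,130.89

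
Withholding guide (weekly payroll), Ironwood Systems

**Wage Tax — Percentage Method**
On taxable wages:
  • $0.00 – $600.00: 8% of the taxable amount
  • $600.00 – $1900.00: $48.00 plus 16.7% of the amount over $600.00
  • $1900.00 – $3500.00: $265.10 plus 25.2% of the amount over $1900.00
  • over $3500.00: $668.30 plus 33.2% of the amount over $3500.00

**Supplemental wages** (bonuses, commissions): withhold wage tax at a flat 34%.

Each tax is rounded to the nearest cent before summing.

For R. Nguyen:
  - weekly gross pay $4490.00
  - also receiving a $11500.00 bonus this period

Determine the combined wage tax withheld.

$4906.98

Wage Tax: taxable = $4490.00
  $668.30 + 33.2% × ($4490.00 − $3500.00) = $668.30 + 33.2% × $990.00 = $996.98
Supplemental (34% flat on bonus): 34% × $11500.00 = $3910.00
Total wage tax: $996.98 + $3910.00 = $4906.98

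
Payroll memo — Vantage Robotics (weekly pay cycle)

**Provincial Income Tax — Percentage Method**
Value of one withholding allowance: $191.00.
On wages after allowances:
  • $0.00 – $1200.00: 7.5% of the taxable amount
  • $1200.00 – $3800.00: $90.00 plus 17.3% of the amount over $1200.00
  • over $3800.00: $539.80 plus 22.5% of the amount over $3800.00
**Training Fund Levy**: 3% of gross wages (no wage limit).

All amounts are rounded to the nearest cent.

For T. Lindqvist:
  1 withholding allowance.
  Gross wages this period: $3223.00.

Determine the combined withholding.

$503.63

Provincial Income Tax: taxable = $3223.00 − 1×$191.00 = $3032.00
  $90.00 + 17.3% × ($3032.00 − $1200.00) = $90.00 + 17.3% × $1832.00 = $406.94
Training Fund Levy: 3% × $3223.00 = $96.69
Total: $406.94 + $96.69 = $503.63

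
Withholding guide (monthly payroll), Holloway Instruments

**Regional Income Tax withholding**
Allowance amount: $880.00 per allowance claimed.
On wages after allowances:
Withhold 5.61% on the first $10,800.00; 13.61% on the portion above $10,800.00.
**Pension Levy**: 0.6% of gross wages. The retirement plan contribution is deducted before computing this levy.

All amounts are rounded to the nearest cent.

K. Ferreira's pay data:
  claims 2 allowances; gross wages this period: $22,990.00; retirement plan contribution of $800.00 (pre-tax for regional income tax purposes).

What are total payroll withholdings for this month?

Regional Income Tax: taxable = $22,990.00 − $800.00 − 2×$880.00 = $20,430.00
  $605.88 + 13.61% × ($20,430.00 − $10,800.00) = $605.88 + 13.61% × $9,630.00 = $1,916.52
Pension Levy: 0.6% × $22,190.00 = $133.14
Total: $1,916.52 + $133.14 = $2,049.66

$2,049.66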